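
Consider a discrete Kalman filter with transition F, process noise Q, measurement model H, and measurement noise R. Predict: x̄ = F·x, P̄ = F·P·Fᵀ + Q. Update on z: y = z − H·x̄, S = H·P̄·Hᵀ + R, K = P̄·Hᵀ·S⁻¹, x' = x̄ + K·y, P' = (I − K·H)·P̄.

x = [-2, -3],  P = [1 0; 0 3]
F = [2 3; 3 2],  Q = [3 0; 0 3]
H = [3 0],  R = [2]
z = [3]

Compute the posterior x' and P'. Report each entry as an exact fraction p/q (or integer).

x' = [10/11, -24/11]
P' = [17/77 12/77; 12/77 552/77]

x̄ = F·x = [-13, -12]
P̄ = F·P·Fᵀ + Q = [34 24; 24 24]
y = z − H·x̄ = [42]
S = H·P̄·Hᵀ + R = [308]
K = P̄·Hᵀ·S⁻¹ = [51/154; 18/77]
x' = x̄ + K·y = [10/11, -24/11]
P' = (I − K·H)·P̄ = [17/77 12/77; 12/77 552/77]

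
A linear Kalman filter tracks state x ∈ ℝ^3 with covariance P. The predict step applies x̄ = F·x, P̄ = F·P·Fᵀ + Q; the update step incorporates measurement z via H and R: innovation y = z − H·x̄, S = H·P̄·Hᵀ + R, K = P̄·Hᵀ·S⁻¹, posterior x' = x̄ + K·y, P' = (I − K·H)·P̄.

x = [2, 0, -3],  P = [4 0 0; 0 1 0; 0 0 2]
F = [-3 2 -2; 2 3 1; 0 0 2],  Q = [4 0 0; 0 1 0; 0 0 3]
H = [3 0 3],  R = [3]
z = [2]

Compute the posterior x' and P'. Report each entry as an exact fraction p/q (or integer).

x' = [440/71, -109/71, -396/71]
P' = [788/71 -374/71 -766/71; -374/71 1502/71 365/71; -766/71 365/71 1535/142]

x̄ = F·x = [0, 1, -6]
P̄ = F·P·Fᵀ + Q = [52 -22 -8; -22 28 4; -8 4 11]
y = z − H·x̄ = [20]
S = H·P̄·Hᵀ + R = [426]
K = P̄·Hᵀ·S⁻¹ = [22/71; -9/71; 3/142]
x' = x̄ + K·y = [440/71, -109/71, -396/71]
P' = (I − K·H)·P̄ = [788/71 -374/71 -766/71; -374/71 1502/71 365/71; -766/71 365/71 1535/142]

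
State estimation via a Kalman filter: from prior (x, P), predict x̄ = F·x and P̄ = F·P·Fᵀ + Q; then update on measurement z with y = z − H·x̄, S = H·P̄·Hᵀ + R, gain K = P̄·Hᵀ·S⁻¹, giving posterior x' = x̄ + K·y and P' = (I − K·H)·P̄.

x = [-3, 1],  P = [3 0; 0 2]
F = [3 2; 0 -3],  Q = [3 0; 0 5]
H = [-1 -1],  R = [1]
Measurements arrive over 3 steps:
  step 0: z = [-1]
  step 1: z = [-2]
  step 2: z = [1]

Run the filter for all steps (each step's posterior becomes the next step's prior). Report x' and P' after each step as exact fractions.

step 0: x' = [10/19, 7/38], P' = [384/19 -371/19; -371/19 753/38]
step 1: x' = [8752/4153, -1361/12459], P' = [28755/4153 -27657/4153; -27657/4153 92098/12459]
step 2: x' = [1548791/369610, -947627/184805], P' = [10501269/1478440 -1265077/184805; -1265077/184805 1400743/184805]

step 0: x̄ = F·x = [-7, -3]
step 0: P̄ = F·P·Fᵀ + Q = [38 -12; -12 23]
step 0: y = z − H·x̄ = [-11]
step 0: S = H·P̄·Hᵀ + R = [38]
step 0: K = P̄·Hᵀ·S⁻¹ = [-13/19; -11/38]
step 0: x' = x̄ + K·y = [10/19, 7/38]
step 0: P' = (I − K·H)·P̄ = [384/19 -371/19; -371/19 753/38]
step 1: x̄ = F·x = [37/19, -21/38]
step 1: P̄ = F·P·Fᵀ + Q = [567/19 1080/19; 1080/19 6967/38]
step 1: y = z − H·x̄ = [-23/38]
step 1: S = H·P̄·Hᵀ + R = [12459/38]
step 1: K = P̄·Hᵀ·S⁻¹ = [-1098/4153; -9127/12459]
step 1: x' = x̄ + K·y = [8752/4153, -1361/12459]
step 1: P' = (I − K·H)·P̄ = [28755/4153 -27657/4153; -27657/4153 92098/12459]
step 2: x̄ = F·x = [76046/12459, 1361/4153]
step 2: P̄ = F·P·Fᵀ + Q = [186502/12459 64717/4153; 64717/4153 297059/4153]
step 2: y = z − H·x̄ = [92588/12459]
step 2: S = H·P̄·Hᵀ + R = [1478440/12459]
step 2: K = P̄·Hᵀ·S⁻¹ = [-380653/1478440; -135666/184805]
step 2: x' = x̄ + K·y = [1548791/369610, -947627/184805]
step 2: P' = (I − K·H)·P̄ = [10501269/1478440 -1265077/184805; -1265077/184805 1400743/184805]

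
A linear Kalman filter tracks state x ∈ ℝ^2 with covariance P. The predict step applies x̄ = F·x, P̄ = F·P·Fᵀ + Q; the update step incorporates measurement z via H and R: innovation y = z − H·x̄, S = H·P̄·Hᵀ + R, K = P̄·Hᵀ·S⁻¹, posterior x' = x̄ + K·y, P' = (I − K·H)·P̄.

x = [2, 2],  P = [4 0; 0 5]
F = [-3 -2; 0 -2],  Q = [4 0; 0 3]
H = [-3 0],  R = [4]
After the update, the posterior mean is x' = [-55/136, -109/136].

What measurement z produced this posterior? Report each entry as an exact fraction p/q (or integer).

x̄ = F·x = [-10, -4]
P̄ = F·P·Fᵀ + Q = [60 20; 20 23]
S = H·P̄·Hᵀ + R = [544]
K = P̄·Hᵀ·S⁻¹ = [-45/136; -15/136]
x' − x̄ = [1305/136, 435/136] = K·y
y = (KᵀK)⁻¹·Kᵀ·(x' − x̄) = [-29]
z = y + H·x̄ = [-29] + [30] = [1]

z = [1]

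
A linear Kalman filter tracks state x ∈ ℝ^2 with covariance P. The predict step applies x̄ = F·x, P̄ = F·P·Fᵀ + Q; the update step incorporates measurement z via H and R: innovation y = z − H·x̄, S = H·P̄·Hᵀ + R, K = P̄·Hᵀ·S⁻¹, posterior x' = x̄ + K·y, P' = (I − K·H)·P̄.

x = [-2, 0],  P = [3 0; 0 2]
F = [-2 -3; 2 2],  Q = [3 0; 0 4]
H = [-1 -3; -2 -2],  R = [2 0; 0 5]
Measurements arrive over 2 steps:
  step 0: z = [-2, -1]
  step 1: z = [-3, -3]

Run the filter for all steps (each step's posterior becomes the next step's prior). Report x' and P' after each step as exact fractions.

step 0: x' = [-350/4063, 2564/4063], P' = [11778/4063 -5208/4063; -5208/4063 3048/4063]
step 1: x' = [-44987/271693, 914312/815079], P' = [2881098/1358465 -1259628/1358465; -1259628/1358465 2399524/4075395]

step 0: x̄ = F·x = [4, -4]
step 0: P̄ = F·P·Fᵀ + Q = [33 -24; -24 24]
step 0: y = z − H·x̄ = [-10, -1]
step 0: S = H·P̄·Hᵀ + R = [107 18; 18 41]
step 0: K = P̄·Hᵀ·S⁻¹ = [1923/4063 -2628/4063; -1968/4063 864/4063]
step 0: x' = x̄ + K·y = [-350/4063, 2564/4063]
step 0: P' = (I − K·H)·P̄ = [11778/4063 -5208/4063; -5208/4063 3048/4063]
step 1: x̄ = F·x = [-6992/4063, 4428/4063]
step 1: P̄ = F·P·Fᵀ + Q = [24237/4063 -13320/4063; -13320/4063 33892/4063]
step 1: y = z − H·x̄ = [-5897/4063, -17317/4063]
step 1: S = H·P̄·Hᵀ + R = [257471/4063 145266/4063; 145266/4063 146271/4063]
step 1: K = P̄·Hᵀ·S⁻¹ = [448893/1358465 -648588/1358465; -569948/1358465 551744/4075395]
step 1: x' = x̄ + K·y = [-44987/271693, 914312/815079]
step 1: P' = (I − K·H)·P̄ = [2881098/1358465 -1259628/1358465; -1259628/1358465 2399524/4075395]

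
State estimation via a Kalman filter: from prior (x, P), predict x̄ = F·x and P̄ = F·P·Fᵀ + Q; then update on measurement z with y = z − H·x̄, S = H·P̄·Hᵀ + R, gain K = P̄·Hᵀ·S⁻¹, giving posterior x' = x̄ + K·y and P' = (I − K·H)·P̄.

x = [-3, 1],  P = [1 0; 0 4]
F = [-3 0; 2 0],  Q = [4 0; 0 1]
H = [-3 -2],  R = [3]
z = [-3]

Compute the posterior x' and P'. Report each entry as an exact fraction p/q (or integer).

x̄ = F·x = [9, -6]
P̄ = F·P·Fᵀ + Q = [13 -6; -6 5]
y = z − H·x̄ = [12]
S = H·P̄·Hᵀ + R = [68]
K = P̄·Hᵀ·S⁻¹ = [-27/68; 2/17]
x' = x̄ + K·y = [72/17, -78/17]
P' = (I − K·H)·P̄ = [155/68 -48/17; -48/17 69/17]

x' = [72/17, -78/17]
P' = [155/68 -48/17; -48/17 69/17]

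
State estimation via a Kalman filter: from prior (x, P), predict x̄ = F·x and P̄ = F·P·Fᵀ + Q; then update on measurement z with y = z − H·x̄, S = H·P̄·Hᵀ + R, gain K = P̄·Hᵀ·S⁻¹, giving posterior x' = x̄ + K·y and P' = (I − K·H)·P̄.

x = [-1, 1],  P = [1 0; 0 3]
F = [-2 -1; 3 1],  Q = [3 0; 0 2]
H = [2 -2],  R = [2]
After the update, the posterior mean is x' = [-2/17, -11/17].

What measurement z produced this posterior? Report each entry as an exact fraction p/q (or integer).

z = [1]

x̄ = F·x = [1, -2]
P̄ = F·P·Fᵀ + Q = [10 -9; -9 14]
S = H·P̄·Hᵀ + R = [170]
K = P̄·Hᵀ·S⁻¹ = [19/85; -23/85]
x' − x̄ = [-19/17, 23/17] = K·y
y = (KᵀK)⁻¹·Kᵀ·(x' − x̄) = [-5]
z = y + H·x̄ = [-5] + [6] = [1]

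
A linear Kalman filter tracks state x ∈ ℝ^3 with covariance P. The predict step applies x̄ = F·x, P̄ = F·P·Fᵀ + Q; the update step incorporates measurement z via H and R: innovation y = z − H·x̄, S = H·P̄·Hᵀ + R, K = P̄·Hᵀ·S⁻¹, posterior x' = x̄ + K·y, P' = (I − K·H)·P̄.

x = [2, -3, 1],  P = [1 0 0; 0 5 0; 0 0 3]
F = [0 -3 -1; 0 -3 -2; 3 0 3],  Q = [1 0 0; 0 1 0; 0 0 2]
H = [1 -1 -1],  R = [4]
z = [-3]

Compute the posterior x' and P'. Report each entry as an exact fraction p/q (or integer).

x̄ = F·x = [8, 7, 9]
P̄ = F·P·Fᵀ + Q = [49 51 -9; 51 58 -18; -9 -18 38]
y = z − H·x̄ = [5]
S = H·P̄·Hᵀ + R = [29]
K = P̄·Hᵀ·S⁻¹ = [7/29; 11/29; -1]
x' = x̄ + K·y = [267/29, 258/29, 4]
P' = (I − K·H)·P̄ = [1372/29 1402/29 -2; 1402/29 1561/29 -7; -2 -7 9]

x' = [267/29, 258/29, 4]
P' = [1372/29 1402/29 -2; 1402/29 1561/29 -7; -2 -7 9]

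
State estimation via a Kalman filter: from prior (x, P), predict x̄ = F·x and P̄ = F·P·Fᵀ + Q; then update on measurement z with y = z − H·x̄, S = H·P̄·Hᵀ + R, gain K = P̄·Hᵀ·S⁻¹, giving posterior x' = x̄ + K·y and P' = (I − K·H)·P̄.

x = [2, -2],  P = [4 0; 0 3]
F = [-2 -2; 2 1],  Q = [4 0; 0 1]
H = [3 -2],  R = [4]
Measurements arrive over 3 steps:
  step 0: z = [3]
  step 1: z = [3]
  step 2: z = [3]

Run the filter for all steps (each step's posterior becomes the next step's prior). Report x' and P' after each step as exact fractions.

step 0: x̄ = F·x = [0, 2]
step 0: P̄ = F·P·Fᵀ + Q = [32 -22; -22 20]
step 0: y = z − H·x̄ = [7]
step 0: S = H·P̄·Hᵀ + R = [636]
step 0: K = P̄·Hᵀ·S⁻¹ = [35/159; -1/6]
step 0: x' = x̄ + K·y = [245/159, 5/6]
step 0: P' = (I − K·H)·P̄ = [188/159 4/3; 4/3 7/3]
step 1: x̄ = F·x = [-755/159, 415/106]
step 1: P̄ = F·P·Fᵀ + Q = [4568/159 -922/53; -922/53 710/53]
step 1: y = z − H·x̄ = [1329/53]
step 1: S = H·P̄·Hᵀ + R = [27820/53]
step 1: K = P̄·Hᵀ·S⁻¹ = [1603/6955; -161/1070]
step 1: x' = x̄ + K·y = [21512/20865, 76/535]
step 1: P' = (I − K·H)·P̄ = [17644/20865 432/535; 432/535 809/535]
step 2: x̄ = F·x = [-48952/20865, 45988/20865]
step 2: P̄ = F·P·Fᵀ + Q = [415024/20865 -234766/20865; -234766/20865 190384/20865]
step 2: y = z − H·x̄ = [301427/20865]
step 2: S = H·P̄·Hᵀ + R = [7397404/20865]
step 2: K = P̄·Hᵀ·S⁻¹ = [428651/1849351; -542533/3698702]
step 2: x' = x̄ + K·y = [264815/264193, 44927/528386]
step 2: P' = (I − K·H)·P̄ = [1560428/1849351 1483340/1849351; 1483340/1849351 2767543/1849351]

step 0: x' = [245/159, 5/6], P' = [188/159 4/3; 4/3 7/3]
step 1: x' = [21512/20865, 76/535], P' = [17644/20865 432/535; 432/535 809/535]
step 2: x' = [264815/264193, 44927/528386], P' = [1560428/1849351 1483340/1849351; 1483340/1849351 2767543/1849351]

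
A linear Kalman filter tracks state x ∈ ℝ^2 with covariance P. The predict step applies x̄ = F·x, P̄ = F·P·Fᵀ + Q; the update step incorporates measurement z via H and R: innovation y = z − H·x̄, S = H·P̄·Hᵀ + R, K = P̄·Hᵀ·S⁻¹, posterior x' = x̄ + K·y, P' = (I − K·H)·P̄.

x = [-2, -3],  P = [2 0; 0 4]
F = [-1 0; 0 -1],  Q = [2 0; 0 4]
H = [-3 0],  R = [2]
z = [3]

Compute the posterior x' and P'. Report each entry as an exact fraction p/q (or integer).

x' = [-16/19, 3]
P' = [4/19 0; 0 8]

x̄ = F·x = [2, 3]
P̄ = F·P·Fᵀ + Q = [4 0; 0 8]
y = z − H·x̄ = [9]
S = H·P̄·Hᵀ + R = [38]
K = P̄·Hᵀ·S⁻¹ = [-6/19; 0]
x' = x̄ + K·y = [-16/19, 3]
P' = (I − K·H)·P̄ = [4/19 0; 0 8]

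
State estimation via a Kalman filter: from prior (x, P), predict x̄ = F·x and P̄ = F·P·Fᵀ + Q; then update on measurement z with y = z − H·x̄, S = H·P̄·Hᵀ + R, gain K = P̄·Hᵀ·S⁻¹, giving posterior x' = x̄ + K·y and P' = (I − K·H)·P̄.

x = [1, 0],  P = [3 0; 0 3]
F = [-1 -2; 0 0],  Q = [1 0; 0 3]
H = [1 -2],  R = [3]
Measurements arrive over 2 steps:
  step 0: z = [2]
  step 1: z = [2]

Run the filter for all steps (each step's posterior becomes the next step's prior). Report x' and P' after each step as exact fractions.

step 0: x̄ = F·x = [-1, 0]
step 0: P̄ = F·P·Fᵀ + Q = [16 0; 0 3]
step 0: y = z − H·x̄ = [3]
step 0: S = H·P̄·Hᵀ + R = [31]
step 0: K = P̄·Hᵀ·S⁻¹ = [16/31; -6/31]
step 0: x' = x̄ + K·y = [17/31, -18/31]
step 0: P' = (I − K·H)·P̄ = [240/31 96/31; 96/31 57/31]
step 1: x̄ = F·x = [19/31, 0]
step 1: P̄ = F·P·Fᵀ + Q = [883/31 0; 0 3]
step 1: y = z − H·x̄ = [43/31]
step 1: S = H·P̄·Hᵀ + R = [1348/31]
step 1: K = P̄·Hᵀ·S⁻¹ = [883/1348; -93/674]
step 1: x' = x̄ + K·y = [2051/1348, -129/674]
step 1: P' = (I − K·H)·P̄ = [13245/1348 2649/674; 2649/674 732/337]

step 0: x' = [17/31, -18/31], P' = [240/31 96/31; 96/31 57/31]
step 1: x' = [2051/1348, -129/674], P' = [13245/1348 2649/674; 2649/674 732/337]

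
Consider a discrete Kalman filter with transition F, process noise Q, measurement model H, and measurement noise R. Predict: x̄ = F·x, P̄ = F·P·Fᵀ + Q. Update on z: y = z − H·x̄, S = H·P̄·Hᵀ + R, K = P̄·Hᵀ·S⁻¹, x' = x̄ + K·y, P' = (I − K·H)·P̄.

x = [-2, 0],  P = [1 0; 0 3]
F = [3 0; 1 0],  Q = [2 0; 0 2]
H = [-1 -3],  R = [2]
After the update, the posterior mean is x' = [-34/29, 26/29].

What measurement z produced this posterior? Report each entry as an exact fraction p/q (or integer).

z = [-2]

x̄ = F·x = [-6, -2]
P̄ = F·P·Fᵀ + Q = [11 3; 3 3]
S = H·P̄·Hᵀ + R = [58]
K = P̄·Hᵀ·S⁻¹ = [-10/29; -6/29]
x' − x̄ = [140/29, 84/29] = K·y
y = (KᵀK)⁻¹·Kᵀ·(x' − x̄) = [-14]
z = y + H·x̄ = [-14] + [12] = [-2]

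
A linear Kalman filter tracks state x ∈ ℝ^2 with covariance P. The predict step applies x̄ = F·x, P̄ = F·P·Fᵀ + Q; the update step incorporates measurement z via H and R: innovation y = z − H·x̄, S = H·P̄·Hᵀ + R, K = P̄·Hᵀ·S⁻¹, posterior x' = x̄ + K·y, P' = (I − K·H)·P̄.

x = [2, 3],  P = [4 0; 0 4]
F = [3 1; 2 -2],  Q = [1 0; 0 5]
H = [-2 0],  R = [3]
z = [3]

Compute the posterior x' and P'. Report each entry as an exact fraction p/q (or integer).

x' = [-219/167, -1006/167]
P' = [123/167 48/167; 48/167 5155/167]

x̄ = F·x = [9, -2]
P̄ = F·P·Fᵀ + Q = [41 16; 16 37]
y = z − H·x̄ = [21]
S = H·P̄·Hᵀ + R = [167]
K = P̄·Hᵀ·S⁻¹ = [-82/167; -32/167]
x' = x̄ + K·y = [-219/167, -1006/167]
P' = (I − K·H)·P̄ = [123/167 48/167; 48/167 5155/167]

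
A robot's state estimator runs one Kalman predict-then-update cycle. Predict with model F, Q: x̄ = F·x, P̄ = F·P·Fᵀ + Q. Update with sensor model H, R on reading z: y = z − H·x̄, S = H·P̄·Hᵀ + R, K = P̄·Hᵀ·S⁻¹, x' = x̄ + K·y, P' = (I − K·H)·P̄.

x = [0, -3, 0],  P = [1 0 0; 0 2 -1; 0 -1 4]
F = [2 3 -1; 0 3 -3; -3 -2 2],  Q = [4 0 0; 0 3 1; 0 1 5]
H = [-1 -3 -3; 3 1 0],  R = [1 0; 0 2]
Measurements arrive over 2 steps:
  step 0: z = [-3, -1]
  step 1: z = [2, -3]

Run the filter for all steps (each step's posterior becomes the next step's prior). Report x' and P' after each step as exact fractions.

step 0: x' = [-36663/30137, 77325/30137, -140869/120548], P' = [29232/30137 -72276/30137 61972/30137; -72276/30137 230514/30137 -204691/30137; 61972/30137 -204691/30137 743279/120548]
step 1: x' = [-11604977107/25421293456, -42443741739/25421293456, 3723628359/3177661682], P' = [15492303705/25421293456 -33873959631/25421293456 3539724583/3177661682; -33873959631/25421293456 114096670761/25421293456 -12689535373/3177661682; 3539724583/3177661682 -12689535373/3177661682 5857374412/1588830841]

step 0: x̄ = F·x = [-9, -9, 6]
step 0: P̄ = F·P·Fᵀ + Q = [36 42 -34; 42 75 -47; -34 -47 46]
step 0: y = z − H·x̄ = [-21, 35]
step 0: S = H·P̄·Hᵀ + R = [328 -306; -306 653]
step 0: K = P̄·Hᵀ·S⁻¹ = [1680/30137 7710/30137; -5193/30137 6843/30137; -21433/120548 -18775/60274]
step 0: x' = x̄ + K·y = [-36663/30137, 77325/30137, -140869/120548]
step 0: P' = (I − K·H)·P̄ = [29232/30137 -72276/30137 61972/30137; -72276/30137 230514/30137 -204691/30137; 61972/30137 -204691/30137 743279/120548]
step 1: x̄ = F·x = [775465/120548, 1350507/120548, -230191/60274]
step 1: P̄ = F·P·Fᵀ + Q = [10443471/120548 17131557/120548 -4388503/60274; 17131557/120548 30087411/120548 -7431851/60274; -4388503/60274 -7431851/60274 2105660/30137]
step 1: y = z − H·x̄ = [921734/30137, -2019273/60274]
step 1: S = H·P̄·Hᵀ + R = [34933787/30137 -42331014/30137; -42331014/30137 56777272/30137]
step 1: K = P̄·Hᵀ·S⁻¹ = [294046299/6355323364 3150737871/12710646728; -966800925/6355323364 3118697967/12710646728; -307682468/1588830841 -517590406/1588830841]
step 1: x' = x̄ + K·y = [-11604977107/25421293456, -42443741739/25421293456, 3723628359/3177661682]
step 1: P' = (I − K·H)·P̄ = [15492303705/25421293456 -33873959631/25421293456 3539724583/3177661682; -33873959631/25421293456 114096670761/25421293456 -12689535373/3177661682; 3539724583/3177661682 -12689535373/3177661682 5857374412/1588830841]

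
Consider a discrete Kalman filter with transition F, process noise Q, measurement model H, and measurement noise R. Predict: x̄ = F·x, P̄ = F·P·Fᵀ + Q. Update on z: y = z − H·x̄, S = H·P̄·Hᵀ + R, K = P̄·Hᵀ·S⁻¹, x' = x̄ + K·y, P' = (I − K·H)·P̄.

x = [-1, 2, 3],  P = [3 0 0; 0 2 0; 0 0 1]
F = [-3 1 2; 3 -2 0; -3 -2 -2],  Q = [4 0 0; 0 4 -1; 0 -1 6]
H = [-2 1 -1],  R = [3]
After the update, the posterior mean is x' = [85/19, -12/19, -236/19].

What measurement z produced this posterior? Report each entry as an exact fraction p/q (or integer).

z = [3]

x̄ = F·x = [11, -7, -7]
P̄ = F·P·Fᵀ + Q = [37 -31 19; -31 39 -20; 19 -20 45]
S = H·P̄·Hᵀ + R = [475]
K = P̄·Hᵀ·S⁻¹ = [-124/475; 121/475; -103/475]
x' − x̄ = [-124/19, 121/19, -103/19] = K·y
y = (KᵀK)⁻¹·Kᵀ·(x' − x̄) = [25]
z = y + H·x̄ = [25] + [-22] = [3]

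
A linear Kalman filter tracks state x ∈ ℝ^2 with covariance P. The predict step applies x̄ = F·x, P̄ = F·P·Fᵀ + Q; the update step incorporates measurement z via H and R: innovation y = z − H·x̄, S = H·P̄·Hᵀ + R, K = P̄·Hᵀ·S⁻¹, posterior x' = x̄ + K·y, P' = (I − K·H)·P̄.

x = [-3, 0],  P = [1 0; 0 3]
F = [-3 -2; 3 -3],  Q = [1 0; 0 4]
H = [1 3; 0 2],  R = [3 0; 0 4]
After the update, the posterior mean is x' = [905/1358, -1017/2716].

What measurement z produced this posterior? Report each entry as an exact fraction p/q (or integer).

x̄ = F·x = [9, -9]
P̄ = F·P·Fᵀ + Q = [22 9; 9 40]
S = H·P̄·Hᵀ + R = [439 258; 258 164]
K = P̄·Hᵀ·S⁻¹ = [424/679 -1185/1358; 129/1358 919/2716]
x' − x̄ = [-11317/1358, 23427/2716] = K·y
y = (KᵀK)⁻¹·Kᵀ·(x' − x̄) = [16, 21]
z = y + H·x̄ = [16, 21] + [-18, -18] = [-2, 3]

z = [-2, 3]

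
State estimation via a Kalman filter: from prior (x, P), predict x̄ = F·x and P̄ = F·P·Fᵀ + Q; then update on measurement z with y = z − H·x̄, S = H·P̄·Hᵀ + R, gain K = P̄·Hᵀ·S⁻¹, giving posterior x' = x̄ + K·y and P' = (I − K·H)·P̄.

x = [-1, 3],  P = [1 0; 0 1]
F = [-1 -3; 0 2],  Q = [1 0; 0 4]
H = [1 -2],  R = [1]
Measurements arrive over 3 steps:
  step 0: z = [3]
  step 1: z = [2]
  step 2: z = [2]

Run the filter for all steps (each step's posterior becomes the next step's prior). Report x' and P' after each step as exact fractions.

step 0: x' = [-15/68, -49/34], P' = [219/68 49/34; 49/34 15/17]
step 1: x' = [1031/1151, -692/1151], P' = [25847/5755 2332/1151; 2332/1151 1324/1151]
step 2: x' = [183173/617057, -529248/617057], P' = [2943062/617057 1327920/617057; 1327920/617057 744980/617057]

step 0: x̄ = F·x = [-8, 6]
step 0: P̄ = F·P·Fᵀ + Q = [11 -6; -6 8]
step 0: y = z − H·x̄ = [23]
step 0: S = H·P̄·Hᵀ + R = [68]
step 0: K = P̄·Hᵀ·S⁻¹ = [23/68; -11/34]
step 0: x' = x̄ + K·y = [-15/68, -49/34]
step 0: P' = (I − K·H)·P̄ = [219/68 49/34; 49/34 15/17]
step 1: x̄ = F·x = [309/68, -49/17]
step 1: P̄ = F·P·Fᵀ + Q = [1415/68 -139/17; -139/17 128/17]
step 1: y = z − H·x̄ = [-565/68]
step 1: S = H·P̄·Hᵀ + R = [5755/68]
step 1: K = P̄·Hᵀ·S⁻¹ = [2527/5755; -316/1151]
step 1: x' = x̄ + K·y = [1031/1151, -692/1151]
step 1: P' = (I − K·H)·P̄ = [25847/5755 2332/1151; 2332/1151 1324/1151]
step 2: x̄ = F·x = [1045/1151, -1384/1151]
step 2: P̄ = F·P·Fᵀ + Q = [161142/5755 -12608/1151; -12608/1151 9900/1151]
step 2: y = z − H·x̄ = [-1511/1151]
step 2: S = H·P̄·Hᵀ + R = [617057/5755]
step 2: K = P̄·Hᵀ·S⁻¹ = [287222/617057; -162040/617057]
step 2: x' = x̄ + K·y = [183173/617057, -529248/617057]
step 2: P' = (I − K·H)·P̄ = [2943062/617057 1327920/617057; 1327920/617057 744980/617057]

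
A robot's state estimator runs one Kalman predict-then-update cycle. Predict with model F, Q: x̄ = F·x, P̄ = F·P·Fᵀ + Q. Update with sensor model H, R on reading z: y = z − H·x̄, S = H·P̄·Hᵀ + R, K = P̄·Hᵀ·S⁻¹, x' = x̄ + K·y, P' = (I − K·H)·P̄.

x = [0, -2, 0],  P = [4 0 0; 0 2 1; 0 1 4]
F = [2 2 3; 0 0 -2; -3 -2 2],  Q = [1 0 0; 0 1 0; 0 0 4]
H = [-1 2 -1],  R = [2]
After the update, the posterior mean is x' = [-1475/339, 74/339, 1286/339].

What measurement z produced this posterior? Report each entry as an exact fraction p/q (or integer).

z = [1]

x̄ = F·x = [-4, 0, 4]
P̄ = F·P·Fᵀ + Q = [73 -28 -10; -28 17 -12; -10 -12 56]
S = H·P̄·Hᵀ + R = [339]
K = P̄·Hᵀ·S⁻¹ = [-119/339; 74/339; -70/339]
x' − x̄ = [-119/339, 74/339, -70/339] = K·y
y = (KᵀK)⁻¹·Kᵀ·(x' − x̄) = [1]
z = y + H·x̄ = [1] + [0] = [1]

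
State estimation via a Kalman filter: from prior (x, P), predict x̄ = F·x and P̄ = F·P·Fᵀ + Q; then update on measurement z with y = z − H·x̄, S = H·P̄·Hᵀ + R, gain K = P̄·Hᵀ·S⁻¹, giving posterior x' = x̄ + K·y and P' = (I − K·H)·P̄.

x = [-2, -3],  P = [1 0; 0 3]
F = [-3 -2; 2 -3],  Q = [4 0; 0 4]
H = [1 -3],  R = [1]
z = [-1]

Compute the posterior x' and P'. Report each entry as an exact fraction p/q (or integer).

x' = [3206/269, 1159/269]
P' = [6604/269 2205/269; 2205/269 766/269]

x̄ = F·x = [12, 5]
P̄ = F·P·Fᵀ + Q = [25 12; 12 35]
y = z − H·x̄ = [2]
S = H·P̄·Hᵀ + R = [269]
K = P̄·Hᵀ·S⁻¹ = [-11/269; -93/269]
x' = x̄ + K·y = [3206/269, 1159/269]
P' = (I − K·H)·P̄ = [6604/269 2205/269; 2205/269 766/269]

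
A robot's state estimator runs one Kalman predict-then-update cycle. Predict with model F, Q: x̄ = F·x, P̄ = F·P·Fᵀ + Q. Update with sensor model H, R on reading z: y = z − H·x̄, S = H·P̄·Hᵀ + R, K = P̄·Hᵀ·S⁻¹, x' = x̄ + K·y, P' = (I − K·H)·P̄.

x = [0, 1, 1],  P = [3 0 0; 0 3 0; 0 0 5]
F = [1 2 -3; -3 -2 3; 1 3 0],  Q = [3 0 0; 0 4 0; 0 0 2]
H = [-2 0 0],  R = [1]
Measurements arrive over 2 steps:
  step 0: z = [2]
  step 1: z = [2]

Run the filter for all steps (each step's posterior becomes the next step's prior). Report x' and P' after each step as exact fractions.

step 0: x̄ = F·x = [-1, 1, 3]
step 0: P̄ = F·P·Fᵀ + Q = [63 -66 21; -66 88 -27; 21 -27 32]
step 0: y = z − H·x̄ = [0]
step 0: S = H·P̄·Hᵀ + R = [253]
step 0: K = P̄·Hᵀ·S⁻¹ = [-126/253; 12/23; -42/253]
step 0: x' = x̄ + K·y = [-1, 1, 3]
step 0: P' = (I − K·H)·P̄ = [63/253 -6/23 21/253; -6/23 440/23 -117/23; 21/253 -117/23 6332/253]
step 1: x̄ = F·x = [-8, 10, 2]
step 1: P̄ = F·P·Fᵀ + Q = [8384/23 -8291/23 3663/23; -8291/23 92201/253 -40023/253; 3663/23 -40023/253 43733/253]
step 1: y = z − H·x̄ = [-14]
step 1: S = H·P̄·Hᵀ + R = [33559/23]
step 1: K = P̄·Hᵀ·S⁻¹ = [-16768/33559; 16582/33559; -198/907]
step 1: x' = x̄ + K·y = [-33720/33559, 103442/33559, 4586/907]
step 1: P' = (I − K·H)·P̄ = [8384/33559 -8291/33559 99/907; -8291/33559 3025365/369149 -8055/9977; 99/907 -8055/9977 1030861/9977]

step 0: x' = [-1, 1, 3], P' = [63/253 -6/23 21/253; -6/23 440/23 -117/23; 21/253 -117/23 6332/253]
step 1: x' = [-33720/33559, 103442/33559, 4586/907], P' = [8384/33559 -8291/33559 99/907; -8291/33559 3025365/369149 -8055/9977; 99/907 -8055/9977 1030861/9977]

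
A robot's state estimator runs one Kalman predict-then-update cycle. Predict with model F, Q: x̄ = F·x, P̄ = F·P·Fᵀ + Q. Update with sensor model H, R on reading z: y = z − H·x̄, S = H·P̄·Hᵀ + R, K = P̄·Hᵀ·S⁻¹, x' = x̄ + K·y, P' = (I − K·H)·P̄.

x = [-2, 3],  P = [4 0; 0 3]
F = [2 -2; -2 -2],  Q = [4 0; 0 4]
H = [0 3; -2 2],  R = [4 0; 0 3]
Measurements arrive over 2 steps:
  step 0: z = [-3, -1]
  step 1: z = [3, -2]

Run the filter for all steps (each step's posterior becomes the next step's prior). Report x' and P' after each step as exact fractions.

step 0: x' = [-2803/3193, -3698/3193], P' = [3644/3193 1340/3193; 1340/3193 1376/3193]
step 1: x' = [3040904/1562621, 3235005/3125242], P' = [1517988/1562621 538872/1562621; 538872/1562621 617838/1562621]

step 0: x̄ = F·x = [-10, -2]
step 0: P̄ = F·P·Fᵀ + Q = [32 -4; -4 32]
step 0: y = z − H·x̄ = [3, -17]
step 0: S = H·P̄·Hᵀ + R = [292 216; 216 291]
step 0: K = P̄·Hᵀ·S⁻¹ = [1005/3193 -1536/3193; 1032/3193 24/3193]
step 0: x' = x̄ + K·y = [-2803/3193, -3698/3193]
step 0: P' = (I − K·H)·P̄ = [3644/3193 1340/3193; 1340/3193 1376/3193]
step 1: x̄ = F·x = [1790/3193, 13002/3193]
step 1: P̄ = F·P·Fᵀ + Q = [22132/3193 -9072/3193; -9072/3193 43572/3193]
step 1: y = z − H·x̄ = [-29427/3193, -28810/3193]
step 1: S = H·P̄·Hᵀ + R = [404920/3193 315864/3193; 315864/3193 344971/3193]
step 1: K = P̄·Hᵀ·S⁻¹ = [404154/1562621 -652744/1562621; 926757/3125242 52644/1562621]
step 1: x' = x̄ + K·y = [3040904/1562621, 3235005/3125242]
step 1: P' = (I − K·H)·P̄ = [1517988/1562621 538872/1562621; 538872/1562621 617838/1562621]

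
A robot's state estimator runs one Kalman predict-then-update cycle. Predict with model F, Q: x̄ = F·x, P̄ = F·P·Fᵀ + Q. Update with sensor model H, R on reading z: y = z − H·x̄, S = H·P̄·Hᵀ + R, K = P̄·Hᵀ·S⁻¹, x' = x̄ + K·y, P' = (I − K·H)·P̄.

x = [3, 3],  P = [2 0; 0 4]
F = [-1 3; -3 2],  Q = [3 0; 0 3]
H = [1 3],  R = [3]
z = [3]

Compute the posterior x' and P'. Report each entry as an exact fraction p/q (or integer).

x̄ = F·x = [6, -3]
P̄ = F·P·Fᵀ + Q = [41 30; 30 37]
y = z − H·x̄ = [6]
S = H·P̄·Hᵀ + R = [557]
K = P̄·Hᵀ·S⁻¹ = [131/557; 141/557]
x' = x̄ + K·y = [4128/557, -825/557]
P' = (I − K·H)·P̄ = [5676/557 -1761/557; -1761/557 728/557]

x' = [4128/557, -825/557]
P' = [5676/557 -1761/557; -1761/557 728/557]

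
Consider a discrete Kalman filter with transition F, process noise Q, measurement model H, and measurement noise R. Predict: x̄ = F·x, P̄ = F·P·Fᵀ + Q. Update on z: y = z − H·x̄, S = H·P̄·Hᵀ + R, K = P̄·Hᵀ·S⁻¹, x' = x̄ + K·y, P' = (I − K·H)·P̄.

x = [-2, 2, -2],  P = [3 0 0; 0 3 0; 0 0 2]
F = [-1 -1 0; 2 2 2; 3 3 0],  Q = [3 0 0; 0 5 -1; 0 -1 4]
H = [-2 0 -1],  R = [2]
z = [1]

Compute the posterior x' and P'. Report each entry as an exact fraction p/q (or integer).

x̄ = F·x = [0, -4, 0]
P̄ = F·P·Fᵀ + Q = [9 -12 -18; -12 37 35; -18 35 58]
y = z − H·x̄ = [1]
S = H·P̄·Hᵀ + R = [24]
K = P̄·Hᵀ·S⁻¹ = [0; -11/24; -11/12]
x' = x̄ + K·y = [0, -107/24, -11/12]
P' = (I − K·H)·P̄ = [9 -12 -18; -12 767/24 299/12; -18 299/12 227/6]

x' = [0, -107/24, -11/12]
P' = [9 -12 -18; -12 767/24 299/12; -18 299/12 227/6]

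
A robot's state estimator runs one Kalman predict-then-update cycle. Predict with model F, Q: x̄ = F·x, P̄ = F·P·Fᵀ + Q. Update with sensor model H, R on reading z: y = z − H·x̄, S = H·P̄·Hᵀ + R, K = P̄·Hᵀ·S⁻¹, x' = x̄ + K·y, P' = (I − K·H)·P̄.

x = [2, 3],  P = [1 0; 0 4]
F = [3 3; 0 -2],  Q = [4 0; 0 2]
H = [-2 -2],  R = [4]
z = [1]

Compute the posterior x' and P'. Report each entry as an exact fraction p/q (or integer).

x' = [25/8, -63/20]
P' = [71/4 -33/2; -33/2 81/5]

x̄ = F·x = [15, -6]
P̄ = F·P·Fᵀ + Q = [49 -24; -24 18]
y = z − H·x̄ = [19]
S = H·P̄·Hᵀ + R = [80]
K = P̄·Hᵀ·S⁻¹ = [-5/8; 3/20]
x' = x̄ + K·y = [25/8, -63/20]
P' = (I − K·H)·P̄ = [71/4 -33/2; -33/2 81/5]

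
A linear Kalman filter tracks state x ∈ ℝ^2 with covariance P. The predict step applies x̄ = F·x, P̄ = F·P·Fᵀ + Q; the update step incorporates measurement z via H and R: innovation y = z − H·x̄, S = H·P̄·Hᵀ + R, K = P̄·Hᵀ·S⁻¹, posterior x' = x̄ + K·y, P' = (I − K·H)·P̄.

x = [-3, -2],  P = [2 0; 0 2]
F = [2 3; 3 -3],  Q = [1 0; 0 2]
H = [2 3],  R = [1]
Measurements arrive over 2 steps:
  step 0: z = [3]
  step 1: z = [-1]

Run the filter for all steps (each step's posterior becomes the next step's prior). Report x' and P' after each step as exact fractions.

step 0: x̄ = F·x = [-12, -3]
step 0: P̄ = F·P·Fᵀ + Q = [27 -6; -6 38]
step 0: y = z − H·x̄ = [36]
step 0: S = H·P̄·Hᵀ + R = [379]
step 0: K = P̄·Hᵀ·S⁻¹ = [36/379; 102/379]
step 0: x' = x̄ + K·y = [-3252/379, 2535/379]
step 0: P' = (I − K·H)·P̄ = [8937/379 -5946/379; -5946/379 3998/379]
step 1: x̄ = F·x = [1101/379, -17361/379]
step 1: P̄ = F·P·Fᵀ + Q = [757/379 -198/379; -198/379 224201/379]
step 1: y = z − H·x̄ = [49502/379]
step 1: S = H·P̄·Hᵀ + R = [2018840/379]
step 1: K = P̄·Hᵀ·S⁻¹ = [23/50471; 672207/2018840]
step 1: x' = x̄ + K·y = [149623/50471, -2339697/1009420]
step 1: P' = (I − K·H)·P̄ = [100753/50471 -67161/50471; -67161/50471 2015029/2018840]

step 0: x' = [-3252/379, 2535/379], P' = [8937/379 -5946/379; -5946/379 3998/379]
step 1: x' = [149623/50471, -2339697/1009420], P' = [100753/50471 -67161/50471; -67161/50471 2015029/2018840]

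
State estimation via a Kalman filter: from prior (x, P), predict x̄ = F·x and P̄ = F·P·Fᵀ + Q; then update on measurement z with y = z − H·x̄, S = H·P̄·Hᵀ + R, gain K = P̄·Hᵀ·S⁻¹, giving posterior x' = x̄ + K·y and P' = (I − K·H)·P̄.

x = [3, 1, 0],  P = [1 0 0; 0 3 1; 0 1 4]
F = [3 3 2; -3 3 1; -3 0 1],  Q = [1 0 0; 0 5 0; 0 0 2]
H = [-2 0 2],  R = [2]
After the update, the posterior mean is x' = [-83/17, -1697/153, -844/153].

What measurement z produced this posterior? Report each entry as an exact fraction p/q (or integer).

x̄ = F·x = [12, -6, -9]
P̄ = F·P·Fᵀ + Q = [65 35 2; 35 51 16; 2 16 15]
S = H·P̄·Hᵀ + R = [306]
K = P̄·Hᵀ·S⁻¹ = [-7/17; -19/153; 13/153]
x' − x̄ = [-287/17, -779/153, 533/153] = K·y
y = (KᵀK)⁻¹·Kᵀ·(x' − x̄) = [41]
z = y + H·x̄ = [41] + [-42] = [-1]

z = [-1]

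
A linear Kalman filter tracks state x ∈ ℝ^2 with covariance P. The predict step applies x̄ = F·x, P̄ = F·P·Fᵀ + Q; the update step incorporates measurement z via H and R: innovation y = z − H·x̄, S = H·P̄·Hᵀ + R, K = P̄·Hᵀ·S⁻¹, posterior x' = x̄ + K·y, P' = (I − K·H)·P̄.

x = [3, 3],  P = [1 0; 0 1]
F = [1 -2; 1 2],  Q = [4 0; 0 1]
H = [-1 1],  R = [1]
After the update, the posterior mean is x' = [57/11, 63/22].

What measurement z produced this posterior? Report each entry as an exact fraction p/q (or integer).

z = [-3]

x̄ = F·x = [-3, 9]
P̄ = F·P·Fᵀ + Q = [9 -3; -3 6]
S = H·P̄·Hᵀ + R = [22]
K = P̄·Hᵀ·S⁻¹ = [-6/11; 9/22]
x' − x̄ = [90/11, -135/22] = K·y
y = (KᵀK)⁻¹·Kᵀ·(x' − x̄) = [-15]
z = y + H·x̄ = [-15] + [12] = [-3]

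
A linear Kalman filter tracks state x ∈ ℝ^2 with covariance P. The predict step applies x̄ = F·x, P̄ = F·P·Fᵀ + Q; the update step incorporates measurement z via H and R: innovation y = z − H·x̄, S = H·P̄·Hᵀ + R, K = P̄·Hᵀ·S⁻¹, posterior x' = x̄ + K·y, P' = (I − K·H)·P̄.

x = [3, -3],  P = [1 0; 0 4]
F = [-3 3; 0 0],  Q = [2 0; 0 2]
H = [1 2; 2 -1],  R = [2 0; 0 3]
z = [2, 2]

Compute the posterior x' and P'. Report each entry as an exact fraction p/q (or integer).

x̄ = F·x = [-18, 0]
P̄ = F·P·Fᵀ + Q = [47 0; 0 2]
y = z − H·x̄ = [20, 38]
S = H·P̄·Hᵀ + R = [57 90; 90 193]
K = P̄·Hᵀ·S⁻¹ = [611/2901 376/967; 952/2901 -158/967]
x' = x̄ + K·y = [2866/2901, 1028/2901]
P' = (I − K·H)·P̄ = [1598/2901 -188/2901; -188/2901 1046/2901]

x' = [2866/2901, 1028/2901]
P' = [1598/2901 -188/2901; -188/2901 1046/2901]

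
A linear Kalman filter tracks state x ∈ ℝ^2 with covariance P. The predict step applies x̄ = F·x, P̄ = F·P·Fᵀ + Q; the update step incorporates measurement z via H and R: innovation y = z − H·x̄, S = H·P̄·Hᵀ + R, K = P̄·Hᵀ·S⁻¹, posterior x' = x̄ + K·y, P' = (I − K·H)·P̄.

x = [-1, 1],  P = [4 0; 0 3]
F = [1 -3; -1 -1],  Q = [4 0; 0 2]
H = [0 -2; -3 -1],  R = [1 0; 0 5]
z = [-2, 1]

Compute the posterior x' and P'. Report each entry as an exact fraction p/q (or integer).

x̄ = F·x = [-4, 0]
P̄ = F·P·Fᵀ + Q = [35 5; 5 9]
y = z − H·x̄ = [-2, -11]
S = H·P̄·Hᵀ + R = [37 48; 48 359]
K = P̄·Hᵀ·S⁻¹ = [1690/10979 -3590/10979; -5310/10979 -24/10979]
x' = x̄ + K·y = [-7806/10979, 10884/10979]
P' = (I − K·H)·P̄ = [6265/10979 -845/10979; -845/10979 2655/10979]

x' = [-7806/10979, 10884/10979]
P' = [6265/10979 -845/10979; -845/10979 2655/10979]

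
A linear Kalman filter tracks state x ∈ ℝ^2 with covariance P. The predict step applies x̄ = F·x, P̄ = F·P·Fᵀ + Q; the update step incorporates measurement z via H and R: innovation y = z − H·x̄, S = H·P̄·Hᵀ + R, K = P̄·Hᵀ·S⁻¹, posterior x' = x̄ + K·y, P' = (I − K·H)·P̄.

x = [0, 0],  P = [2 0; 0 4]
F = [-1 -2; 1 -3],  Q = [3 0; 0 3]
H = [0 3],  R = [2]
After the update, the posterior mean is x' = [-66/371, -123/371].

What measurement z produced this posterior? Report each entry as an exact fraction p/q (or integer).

x̄ = F·x = [0, 0]
P̄ = F·P·Fᵀ + Q = [21 22; 22 41]
S = H·P̄·Hᵀ + R = [371]
K = P̄·Hᵀ·S⁻¹ = [66/371; 123/371]
x' − x̄ = [-66/371, -123/371] = K·y
y = (KᵀK)⁻¹·Kᵀ·(x' − x̄) = [-1]
z = y + H·x̄ = [-1] + [0] = [-1]

z = [-1]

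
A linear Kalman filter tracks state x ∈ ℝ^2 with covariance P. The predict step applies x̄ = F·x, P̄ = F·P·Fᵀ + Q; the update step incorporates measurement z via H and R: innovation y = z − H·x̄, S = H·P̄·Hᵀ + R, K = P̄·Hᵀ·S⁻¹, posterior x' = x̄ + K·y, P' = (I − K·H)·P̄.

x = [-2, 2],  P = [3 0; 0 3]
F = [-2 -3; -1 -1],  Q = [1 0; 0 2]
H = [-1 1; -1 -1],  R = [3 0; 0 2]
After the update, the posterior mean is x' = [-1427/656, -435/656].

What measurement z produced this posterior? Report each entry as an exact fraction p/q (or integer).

x̄ = F·x = [-2, 0]
P̄ = F·P·Fᵀ + Q = [40 15; 15 8]
S = H·P̄·Hᵀ + R = [21 32; 32 80]
K = P̄·Hᵀ·S⁻¹ = [-15/41 -355/656; 11/41 -259/656]
x' − x̄ = [-115/656, -435/656] = K·y
y = (KᵀK)⁻¹·Kᵀ·(x' − x̄) = [-1, 1]
z = y + H·x̄ = [-1, 1] + [2, 2] = [1, 3]

z = [1, 3]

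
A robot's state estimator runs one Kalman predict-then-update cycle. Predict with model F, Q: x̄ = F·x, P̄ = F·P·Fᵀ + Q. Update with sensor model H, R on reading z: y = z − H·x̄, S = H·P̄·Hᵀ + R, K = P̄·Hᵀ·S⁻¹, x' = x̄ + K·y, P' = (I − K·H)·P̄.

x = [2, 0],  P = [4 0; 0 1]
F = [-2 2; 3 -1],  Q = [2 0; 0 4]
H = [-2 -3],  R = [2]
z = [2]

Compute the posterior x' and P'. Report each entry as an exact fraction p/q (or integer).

x' = [-60/49, 10/49]
P' = [2078/147 -1408/147; -1408/147 986/147]

x̄ = F·x = [-4, 6]
P̄ = F·P·Fᵀ + Q = [22 -26; -26 41]
y = z − H·x̄ = [12]
S = H·P̄·Hᵀ + R = [147]
K = P̄·Hᵀ·S⁻¹ = [34/147; -71/147]
x' = x̄ + K·y = [-60/49, 10/49]
P' = (I − K·H)·P̄ = [2078/147 -1408/147; -1408/147 986/147]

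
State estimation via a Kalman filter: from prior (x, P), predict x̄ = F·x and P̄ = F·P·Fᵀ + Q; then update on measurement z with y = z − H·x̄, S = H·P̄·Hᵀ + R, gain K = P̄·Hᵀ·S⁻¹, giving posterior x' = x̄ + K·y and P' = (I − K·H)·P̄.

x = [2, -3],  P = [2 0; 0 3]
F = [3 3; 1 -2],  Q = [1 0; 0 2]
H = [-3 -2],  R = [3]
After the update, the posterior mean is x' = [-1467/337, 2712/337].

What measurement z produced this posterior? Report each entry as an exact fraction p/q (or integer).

x̄ = F·x = [-3, 8]
P̄ = F·P·Fᵀ + Q = [46 -12; -12 16]
S = H·P̄·Hᵀ + R = [337]
K = P̄·Hᵀ·S⁻¹ = [-114/337; 4/337]
x' − x̄ = [-456/337, 16/337] = K·y
y = (KᵀK)⁻¹·Kᵀ·(x' − x̄) = [4]
z = y + H·x̄ = [4] + [-7] = [-3]

z = [-3]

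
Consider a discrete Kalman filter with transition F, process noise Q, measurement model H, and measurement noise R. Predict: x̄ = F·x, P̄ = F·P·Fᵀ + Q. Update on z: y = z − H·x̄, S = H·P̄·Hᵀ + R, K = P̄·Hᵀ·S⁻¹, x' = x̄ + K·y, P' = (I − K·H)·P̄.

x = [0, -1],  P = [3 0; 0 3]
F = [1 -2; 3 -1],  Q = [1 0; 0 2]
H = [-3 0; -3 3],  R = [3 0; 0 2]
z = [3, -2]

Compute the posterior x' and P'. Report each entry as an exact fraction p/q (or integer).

x' = [-7520/8009, -12874/8009]
P' = [2615/8009 2613/8009; 2613/8009 4369/8009]

x̄ = F·x = [2, 1]
P̄ = F·P·Fᵀ + Q = [16 15; 15 32]
y = z − H·x̄ = [9, 1]
S = H·P̄·Hᵀ + R = [147 9; 9 164]
K = P̄·Hᵀ·S⁻¹ = [-2615/8009 -3/8009; -2613/8009 2634/8009]
x' = x̄ + K·y = [-7520/8009, -12874/8009]
P' = (I − K·H)·P̄ = [2615/8009 2613/8009; 2613/8009 4369/8009]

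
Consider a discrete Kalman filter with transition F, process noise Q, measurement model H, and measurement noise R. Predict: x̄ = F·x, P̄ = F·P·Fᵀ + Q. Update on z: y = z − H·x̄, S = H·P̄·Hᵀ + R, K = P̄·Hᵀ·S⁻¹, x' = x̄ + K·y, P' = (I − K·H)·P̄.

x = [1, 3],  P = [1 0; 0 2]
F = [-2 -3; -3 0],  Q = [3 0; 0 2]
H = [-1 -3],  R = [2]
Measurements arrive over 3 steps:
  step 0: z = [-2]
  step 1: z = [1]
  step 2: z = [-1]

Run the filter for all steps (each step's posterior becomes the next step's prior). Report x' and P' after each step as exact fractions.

step 0: x̄ = F·x = [-11, -3]
step 0: P̄ = F·P·Fᵀ + Q = [25 6; 6 11]
step 0: y = z − H·x̄ = [-22]
step 0: S = H·P̄·Hᵀ + R = [162]
step 0: K = P̄·Hᵀ·S⁻¹ = [-43/162; -13/54]
step 0: x' = x̄ + K·y = [-418/81, 62/27]
step 0: P' = (I − K·H)·P̄ = [2201/162 -235/54; -235/54 29/18]
step 1: x̄ = F·x = [278/81, 418/27]
step 1: P̄ = F·P·Fᵀ + Q = [3179/162 2287/54; 2287/54 2237/18]
step 1: y = z − H·x̄ = [4121/81]
step 1: S = H·P̄·Hᵀ + R = [112933/81]
step 1: K = P̄·Hᵀ·S⁻¹ = [-11881/112933; -33630/112933]
step 1: x' = x̄ + K·y = [-216867/112933, 37392/112933]
step 1: P' = (I − K·H)·P̄ = [946885/225866 -299787/225866; -299787/225866 144769/225866]
step 2: x̄ = F·x = [321558/112933, 650601/112933]
step 2: P̄ = F·P·Fᵀ + Q = [2170615/225866 2983227/225866; 2983227/225866 8973697/225866]
step 2: y = z − H·x̄ = [2160428/112933]
step 2: S = H·P̄·Hᵀ + R = [50642491/112933]
step 2: K = P̄·Hᵀ·S⁻¹ = [-5560148/50642491; -14952159/50642491]
step 2: x' = x̄ + K·y = [37829498/50642491, 5711283/50642491]
step 2: P' = (I − K·H)·P̄ = [425870729/101284982 -134543379/101284982; -134543379/101284982 64784005/101284982]

step 0: x' = [-418/81, 62/27], P' = [2201/162 -235/54; -235/54 29/18]
step 1: x' = [-216867/112933, 37392/112933], P' = [946885/225866 -299787/225866; -299787/225866 144769/225866]
step 2: x' = [37829498/50642491, 5711283/50642491], P' = [425870729/101284982 -134543379/101284982; -134543379/101284982 64784005/101284982]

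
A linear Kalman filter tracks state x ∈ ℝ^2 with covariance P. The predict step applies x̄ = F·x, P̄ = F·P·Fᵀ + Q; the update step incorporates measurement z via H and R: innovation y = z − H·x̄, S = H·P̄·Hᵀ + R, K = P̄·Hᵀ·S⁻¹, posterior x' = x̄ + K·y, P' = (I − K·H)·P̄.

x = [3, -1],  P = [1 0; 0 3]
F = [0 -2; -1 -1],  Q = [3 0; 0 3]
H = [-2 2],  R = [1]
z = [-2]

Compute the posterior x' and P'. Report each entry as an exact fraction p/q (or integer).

x̄ = F·x = [2, -2]
P̄ = F·P·Fᵀ + Q = [15 6; 6 7]
y = z − H·x̄ = [6]
S = H·P̄·Hᵀ + R = [41]
K = P̄·Hᵀ·S⁻¹ = [-18/41; 2/41]
x' = x̄ + K·y = [-26/41, -70/41]
P' = (I − K·H)·P̄ = [291/41 282/41; 282/41 283/41]

x' = [-26/41, -70/41]
P' = [291/41 282/41; 282/41 283/41]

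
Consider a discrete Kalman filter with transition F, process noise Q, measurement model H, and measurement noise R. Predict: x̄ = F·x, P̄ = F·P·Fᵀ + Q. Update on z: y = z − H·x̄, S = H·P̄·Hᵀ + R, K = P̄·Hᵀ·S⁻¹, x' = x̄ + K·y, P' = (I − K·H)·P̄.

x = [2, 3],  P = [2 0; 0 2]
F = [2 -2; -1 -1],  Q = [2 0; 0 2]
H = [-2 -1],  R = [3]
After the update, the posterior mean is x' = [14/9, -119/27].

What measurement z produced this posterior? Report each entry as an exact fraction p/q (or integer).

x̄ = F·x = [-2, -5]
P̄ = F·P·Fᵀ + Q = [18 0; 0 6]
S = H·P̄·Hᵀ + R = [81]
K = P̄·Hᵀ·S⁻¹ = [-4/9; -2/27]
x' − x̄ = [32/9, 16/27] = K·y
y = (KᵀK)⁻¹·Kᵀ·(x' − x̄) = [-8]
z = y + H·x̄ = [-8] + [9] = [1]

z = [1]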